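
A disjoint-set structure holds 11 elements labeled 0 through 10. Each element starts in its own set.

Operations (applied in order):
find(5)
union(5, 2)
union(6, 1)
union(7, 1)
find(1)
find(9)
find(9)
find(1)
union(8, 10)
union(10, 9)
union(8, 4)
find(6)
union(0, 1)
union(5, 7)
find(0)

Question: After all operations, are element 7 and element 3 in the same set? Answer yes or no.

Answer: no

Derivation:
Step 1: find(5) -> no change; set of 5 is {5}
Step 2: union(5, 2) -> merged; set of 5 now {2, 5}
Step 3: union(6, 1) -> merged; set of 6 now {1, 6}
Step 4: union(7, 1) -> merged; set of 7 now {1, 6, 7}
Step 5: find(1) -> no change; set of 1 is {1, 6, 7}
Step 6: find(9) -> no change; set of 9 is {9}
Step 7: find(9) -> no change; set of 9 is {9}
Step 8: find(1) -> no change; set of 1 is {1, 6, 7}
Step 9: union(8, 10) -> merged; set of 8 now {8, 10}
Step 10: union(10, 9) -> merged; set of 10 now {8, 9, 10}
Step 11: union(8, 4) -> merged; set of 8 now {4, 8, 9, 10}
Step 12: find(6) -> no change; set of 6 is {1, 6, 7}
Step 13: union(0, 1) -> merged; set of 0 now {0, 1, 6, 7}
Step 14: union(5, 7) -> merged; set of 5 now {0, 1, 2, 5, 6, 7}
Step 15: find(0) -> no change; set of 0 is {0, 1, 2, 5, 6, 7}
Set of 7: {0, 1, 2, 5, 6, 7}; 3 is not a member.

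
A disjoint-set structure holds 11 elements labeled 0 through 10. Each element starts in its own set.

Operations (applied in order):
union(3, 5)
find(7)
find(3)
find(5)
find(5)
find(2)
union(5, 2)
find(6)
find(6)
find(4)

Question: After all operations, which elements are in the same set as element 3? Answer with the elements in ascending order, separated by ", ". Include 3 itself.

Step 1: union(3, 5) -> merged; set of 3 now {3, 5}
Step 2: find(7) -> no change; set of 7 is {7}
Step 3: find(3) -> no change; set of 3 is {3, 5}
Step 4: find(5) -> no change; set of 5 is {3, 5}
Step 5: find(5) -> no change; set of 5 is {3, 5}
Step 6: find(2) -> no change; set of 2 is {2}
Step 7: union(5, 2) -> merged; set of 5 now {2, 3, 5}
Step 8: find(6) -> no change; set of 6 is {6}
Step 9: find(6) -> no change; set of 6 is {6}
Step 10: find(4) -> no change; set of 4 is {4}
Component of 3: {2, 3, 5}

Answer: 2, 3, 5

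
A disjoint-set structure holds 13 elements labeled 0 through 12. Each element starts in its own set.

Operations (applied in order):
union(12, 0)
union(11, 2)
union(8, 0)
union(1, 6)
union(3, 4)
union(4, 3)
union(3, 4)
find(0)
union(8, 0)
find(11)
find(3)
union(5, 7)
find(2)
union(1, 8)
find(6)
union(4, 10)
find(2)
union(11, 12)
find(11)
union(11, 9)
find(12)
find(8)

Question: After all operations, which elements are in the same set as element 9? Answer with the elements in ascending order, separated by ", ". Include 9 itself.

Step 1: union(12, 0) -> merged; set of 12 now {0, 12}
Step 2: union(11, 2) -> merged; set of 11 now {2, 11}
Step 3: union(8, 0) -> merged; set of 8 now {0, 8, 12}
Step 4: union(1, 6) -> merged; set of 1 now {1, 6}
Step 5: union(3, 4) -> merged; set of 3 now {3, 4}
Step 6: union(4, 3) -> already same set; set of 4 now {3, 4}
Step 7: union(3, 4) -> already same set; set of 3 now {3, 4}
Step 8: find(0) -> no change; set of 0 is {0, 8, 12}
Step 9: union(8, 0) -> already same set; set of 8 now {0, 8, 12}
Step 10: find(11) -> no change; set of 11 is {2, 11}
Step 11: find(3) -> no change; set of 3 is {3, 4}
Step 12: union(5, 7) -> merged; set of 5 now {5, 7}
Step 13: find(2) -> no change; set of 2 is {2, 11}
Step 14: union(1, 8) -> merged; set of 1 now {0, 1, 6, 8, 12}
Step 15: find(6) -> no change; set of 6 is {0, 1, 6, 8, 12}
Step 16: union(4, 10) -> merged; set of 4 now {3, 4, 10}
Step 17: find(2) -> no change; set of 2 is {2, 11}
Step 18: union(11, 12) -> merged; set of 11 now {0, 1, 2, 6, 8, 11, 12}
Step 19: find(11) -> no change; set of 11 is {0, 1, 2, 6, 8, 11, 12}
Step 20: union(11, 9) -> merged; set of 11 now {0, 1, 2, 6, 8, 9, 11, 12}
Step 21: find(12) -> no change; set of 12 is {0, 1, 2, 6, 8, 9, 11, 12}
Step 22: find(8) -> no change; set of 8 is {0, 1, 2, 6, 8, 9, 11, 12}
Component of 9: {0, 1, 2, 6, 8, 9, 11, 12}

Answer: 0, 1, 2, 6, 8, 9, 11, 12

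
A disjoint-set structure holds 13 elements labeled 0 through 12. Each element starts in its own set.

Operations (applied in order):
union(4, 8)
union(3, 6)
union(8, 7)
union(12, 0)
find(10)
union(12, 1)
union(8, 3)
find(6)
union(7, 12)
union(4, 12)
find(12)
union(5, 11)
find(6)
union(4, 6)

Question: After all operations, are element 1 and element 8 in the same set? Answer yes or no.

Answer: yes

Derivation:
Step 1: union(4, 8) -> merged; set of 4 now {4, 8}
Step 2: union(3, 6) -> merged; set of 3 now {3, 6}
Step 3: union(8, 7) -> merged; set of 8 now {4, 7, 8}
Step 4: union(12, 0) -> merged; set of 12 now {0, 12}
Step 5: find(10) -> no change; set of 10 is {10}
Step 6: union(12, 1) -> merged; set of 12 now {0, 1, 12}
Step 7: union(8, 3) -> merged; set of 8 now {3, 4, 6, 7, 8}
Step 8: find(6) -> no change; set of 6 is {3, 4, 6, 7, 8}
Step 9: union(7, 12) -> merged; set of 7 now {0, 1, 3, 4, 6, 7, 8, 12}
Step 10: union(4, 12) -> already same set; set of 4 now {0, 1, 3, 4, 6, 7, 8, 12}
Step 11: find(12) -> no change; set of 12 is {0, 1, 3, 4, 6, 7, 8, 12}
Step 12: union(5, 11) -> merged; set of 5 now {5, 11}
Step 13: find(6) -> no change; set of 6 is {0, 1, 3, 4, 6, 7, 8, 12}
Step 14: union(4, 6) -> already same set; set of 4 now {0, 1, 3, 4, 6, 7, 8, 12}
Set of 1: {0, 1, 3, 4, 6, 7, 8, 12}; 8 is a member.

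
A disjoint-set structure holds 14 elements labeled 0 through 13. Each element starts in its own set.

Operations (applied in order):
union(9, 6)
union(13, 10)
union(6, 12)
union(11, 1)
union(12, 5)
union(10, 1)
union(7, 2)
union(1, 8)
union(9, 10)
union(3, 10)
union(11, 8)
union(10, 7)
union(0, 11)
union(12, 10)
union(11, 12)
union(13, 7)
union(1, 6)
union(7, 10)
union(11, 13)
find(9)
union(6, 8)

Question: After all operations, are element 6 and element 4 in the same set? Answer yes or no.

Step 1: union(9, 6) -> merged; set of 9 now {6, 9}
Step 2: union(13, 10) -> merged; set of 13 now {10, 13}
Step 3: union(6, 12) -> merged; set of 6 now {6, 9, 12}
Step 4: union(11, 1) -> merged; set of 11 now {1, 11}
Step 5: union(12, 5) -> merged; set of 12 now {5, 6, 9, 12}
Step 6: union(10, 1) -> merged; set of 10 now {1, 10, 11, 13}
Step 7: union(7, 2) -> merged; set of 7 now {2, 7}
Step 8: union(1, 8) -> merged; set of 1 now {1, 8, 10, 11, 13}
Step 9: union(9, 10) -> merged; set of 9 now {1, 5, 6, 8, 9, 10, 11, 12, 13}
Step 10: union(3, 10) -> merged; set of 3 now {1, 3, 5, 6, 8, 9, 10, 11, 12, 13}
Step 11: union(11, 8) -> already same set; set of 11 now {1, 3, 5, 6, 8, 9, 10, 11, 12, 13}
Step 12: union(10, 7) -> merged; set of 10 now {1, 2, 3, 5, 6, 7, 8, 9, 10, 11, 12, 13}
Step 13: union(0, 11) -> merged; set of 0 now {0, 1, 2, 3, 5, 6, 7, 8, 9, 10, 11, 12, 13}
Step 14: union(12, 10) -> already same set; set of 12 now {0, 1, 2, 3, 5, 6, 7, 8, 9, 10, 11, 12, 13}
Step 15: union(11, 12) -> already same set; set of 11 now {0, 1, 2, 3, 5, 6, 7, 8, 9, 10, 11, 12, 13}
Step 16: union(13, 7) -> already same set; set of 13 now {0, 1, 2, 3, 5, 6, 7, 8, 9, 10, 11, 12, 13}
Step 17: union(1, 6) -> already same set; set of 1 now {0, 1, 2, 3, 5, 6, 7, 8, 9, 10, 11, 12, 13}
Step 18: union(7, 10) -> already same set; set of 7 now {0, 1, 2, 3, 5, 6, 7, 8, 9, 10, 11, 12, 13}
Step 19: union(11, 13) -> already same set; set of 11 now {0, 1, 2, 3, 5, 6, 7, 8, 9, 10, 11, 12, 13}
Step 20: find(9) -> no change; set of 9 is {0, 1, 2, 3, 5, 6, 7, 8, 9, 10, 11, 12, 13}
Step 21: union(6, 8) -> already same set; set of 6 now {0, 1, 2, 3, 5, 6, 7, 8, 9, 10, 11, 12, 13}
Set of 6: {0, 1, 2, 3, 5, 6, 7, 8, 9, 10, 11, 12, 13}; 4 is not a member.

Answer: no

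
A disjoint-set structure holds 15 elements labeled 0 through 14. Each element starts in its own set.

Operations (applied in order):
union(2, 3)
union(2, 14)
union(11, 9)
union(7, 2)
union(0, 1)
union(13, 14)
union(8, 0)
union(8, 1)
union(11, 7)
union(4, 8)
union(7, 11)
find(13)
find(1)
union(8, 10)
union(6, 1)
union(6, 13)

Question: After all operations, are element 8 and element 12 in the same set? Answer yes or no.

Step 1: union(2, 3) -> merged; set of 2 now {2, 3}
Step 2: union(2, 14) -> merged; set of 2 now {2, 3, 14}
Step 3: union(11, 9) -> merged; set of 11 now {9, 11}
Step 4: union(7, 2) -> merged; set of 7 now {2, 3, 7, 14}
Step 5: union(0, 1) -> merged; set of 0 now {0, 1}
Step 6: union(13, 14) -> merged; set of 13 now {2, 3, 7, 13, 14}
Step 7: union(8, 0) -> merged; set of 8 now {0, 1, 8}
Step 8: union(8, 1) -> already same set; set of 8 now {0, 1, 8}
Step 9: union(11, 7) -> merged; set of 11 now {2, 3, 7, 9, 11, 13, 14}
Step 10: union(4, 8) -> merged; set of 4 now {0, 1, 4, 8}
Step 11: union(7, 11) -> already same set; set of 7 now {2, 3, 7, 9, 11, 13, 14}
Step 12: find(13) -> no change; set of 13 is {2, 3, 7, 9, 11, 13, 14}
Step 13: find(1) -> no change; set of 1 is {0, 1, 4, 8}
Step 14: union(8, 10) -> merged; set of 8 now {0, 1, 4, 8, 10}
Step 15: union(6, 1) -> merged; set of 6 now {0, 1, 4, 6, 8, 10}
Step 16: union(6, 13) -> merged; set of 6 now {0, 1, 2, 3, 4, 6, 7, 8, 9, 10, 11, 13, 14}
Set of 8: {0, 1, 2, 3, 4, 6, 7, 8, 9, 10, 11, 13, 14}; 12 is not a member.

Answer: no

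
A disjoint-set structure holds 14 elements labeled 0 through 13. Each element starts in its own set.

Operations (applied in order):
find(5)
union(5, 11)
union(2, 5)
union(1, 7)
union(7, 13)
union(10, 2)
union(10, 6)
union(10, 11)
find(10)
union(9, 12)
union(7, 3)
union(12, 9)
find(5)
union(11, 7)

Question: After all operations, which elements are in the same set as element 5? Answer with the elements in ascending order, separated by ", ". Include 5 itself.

Answer: 1, 2, 3, 5, 6, 7, 10, 11, 13

Derivation:
Step 1: find(5) -> no change; set of 5 is {5}
Step 2: union(5, 11) -> merged; set of 5 now {5, 11}
Step 3: union(2, 5) -> merged; set of 2 now {2, 5, 11}
Step 4: union(1, 7) -> merged; set of 1 now {1, 7}
Step 5: union(7, 13) -> merged; set of 7 now {1, 7, 13}
Step 6: union(10, 2) -> merged; set of 10 now {2, 5, 10, 11}
Step 7: union(10, 6) -> merged; set of 10 now {2, 5, 6, 10, 11}
Step 8: union(10, 11) -> already same set; set of 10 now {2, 5, 6, 10, 11}
Step 9: find(10) -> no change; set of 10 is {2, 5, 6, 10, 11}
Step 10: union(9, 12) -> merged; set of 9 now {9, 12}
Step 11: union(7, 3) -> merged; set of 7 now {1, 3, 7, 13}
Step 12: union(12, 9) -> already same set; set of 12 now {9, 12}
Step 13: find(5) -> no change; set of 5 is {2, 5, 6, 10, 11}
Step 14: union(11, 7) -> merged; set of 11 now {1, 2, 3, 5, 6, 7, 10, 11, 13}
Component of 5: {1, 2, 3, 5, 6, 7, 10, 11, 13}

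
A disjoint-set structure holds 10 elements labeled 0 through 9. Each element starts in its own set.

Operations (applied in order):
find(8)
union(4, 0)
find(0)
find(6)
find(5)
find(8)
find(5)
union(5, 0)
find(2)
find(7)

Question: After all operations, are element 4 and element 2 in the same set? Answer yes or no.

Step 1: find(8) -> no change; set of 8 is {8}
Step 2: union(4, 0) -> merged; set of 4 now {0, 4}
Step 3: find(0) -> no change; set of 0 is {0, 4}
Step 4: find(6) -> no change; set of 6 is {6}
Step 5: find(5) -> no change; set of 5 is {5}
Step 6: find(8) -> no change; set of 8 is {8}
Step 7: find(5) -> no change; set of 5 is {5}
Step 8: union(5, 0) -> merged; set of 5 now {0, 4, 5}
Step 9: find(2) -> no change; set of 2 is {2}
Step 10: find(7) -> no change; set of 7 is {7}
Set of 4: {0, 4, 5}; 2 is not a member.

Answer: no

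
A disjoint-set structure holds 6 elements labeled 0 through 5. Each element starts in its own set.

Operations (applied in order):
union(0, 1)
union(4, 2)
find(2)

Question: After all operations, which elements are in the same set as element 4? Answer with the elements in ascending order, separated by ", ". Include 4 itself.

Answer: 2, 4

Derivation:
Step 1: union(0, 1) -> merged; set of 0 now {0, 1}
Step 2: union(4, 2) -> merged; set of 4 now {2, 4}
Step 3: find(2) -> no change; set of 2 is {2, 4}
Component of 4: {2, 4}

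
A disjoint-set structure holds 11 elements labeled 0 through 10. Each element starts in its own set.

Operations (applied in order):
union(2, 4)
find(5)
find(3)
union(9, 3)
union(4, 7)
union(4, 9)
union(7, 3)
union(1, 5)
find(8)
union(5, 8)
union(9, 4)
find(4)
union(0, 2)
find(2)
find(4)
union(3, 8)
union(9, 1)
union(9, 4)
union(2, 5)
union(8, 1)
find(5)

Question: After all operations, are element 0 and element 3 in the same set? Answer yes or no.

Step 1: union(2, 4) -> merged; set of 2 now {2, 4}
Step 2: find(5) -> no change; set of 5 is {5}
Step 3: find(3) -> no change; set of 3 is {3}
Step 4: union(9, 3) -> merged; set of 9 now {3, 9}
Step 5: union(4, 7) -> merged; set of 4 now {2, 4, 7}
Step 6: union(4, 9) -> merged; set of 4 now {2, 3, 4, 7, 9}
Step 7: union(7, 3) -> already same set; set of 7 now {2, 3, 4, 7, 9}
Step 8: union(1, 5) -> merged; set of 1 now {1, 5}
Step 9: find(8) -> no change; set of 8 is {8}
Step 10: union(5, 8) -> merged; set of 5 now {1, 5, 8}
Step 11: union(9, 4) -> already same set; set of 9 now {2, 3, 4, 7, 9}
Step 12: find(4) -> no change; set of 4 is {2, 3, 4, 7, 9}
Step 13: union(0, 2) -> merged; set of 0 now {0, 2, 3, 4, 7, 9}
Step 14: find(2) -> no change; set of 2 is {0, 2, 3, 4, 7, 9}
Step 15: find(4) -> no change; set of 4 is {0, 2, 3, 4, 7, 9}
Step 16: union(3, 8) -> merged; set of 3 now {0, 1, 2, 3, 4, 5, 7, 8, 9}
Step 17: union(9, 1) -> already same set; set of 9 now {0, 1, 2, 3, 4, 5, 7, 8, 9}
Step 18: union(9, 4) -> already same set; set of 9 now {0, 1, 2, 3, 4, 5, 7, 8, 9}
Step 19: union(2, 5) -> already same set; set of 2 now {0, 1, 2, 3, 4, 5, 7, 8, 9}
Step 20: union(8, 1) -> already same set; set of 8 now {0, 1, 2, 3, 4, 5, 7, 8, 9}
Step 21: find(5) -> no change; set of 5 is {0, 1, 2, 3, 4, 5, 7, 8, 9}
Set of 0: {0, 1, 2, 3, 4, 5, 7, 8, 9}; 3 is a member.

Answer: yes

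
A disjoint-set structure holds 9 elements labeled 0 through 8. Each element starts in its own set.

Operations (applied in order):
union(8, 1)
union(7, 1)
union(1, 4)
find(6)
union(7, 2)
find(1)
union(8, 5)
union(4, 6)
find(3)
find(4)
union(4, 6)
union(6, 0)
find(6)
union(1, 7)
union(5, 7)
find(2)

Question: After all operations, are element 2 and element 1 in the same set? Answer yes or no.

Step 1: union(8, 1) -> merged; set of 8 now {1, 8}
Step 2: union(7, 1) -> merged; set of 7 now {1, 7, 8}
Step 3: union(1, 4) -> merged; set of 1 now {1, 4, 7, 8}
Step 4: find(6) -> no change; set of 6 is {6}
Step 5: union(7, 2) -> merged; set of 7 now {1, 2, 4, 7, 8}
Step 6: find(1) -> no change; set of 1 is {1, 2, 4, 7, 8}
Step 7: union(8, 5) -> merged; set of 8 now {1, 2, 4, 5, 7, 8}
Step 8: union(4, 6) -> merged; set of 4 now {1, 2, 4, 5, 6, 7, 8}
Step 9: find(3) -> no change; set of 3 is {3}
Step 10: find(4) -> no change; set of 4 is {1, 2, 4, 5, 6, 7, 8}
Step 11: union(4, 6) -> already same set; set of 4 now {1, 2, 4, 5, 6, 7, 8}
Step 12: union(6, 0) -> merged; set of 6 now {0, 1, 2, 4, 5, 6, 7, 8}
Step 13: find(6) -> no change; set of 6 is {0, 1, 2, 4, 5, 6, 7, 8}
Step 14: union(1, 7) -> already same set; set of 1 now {0, 1, 2, 4, 5, 6, 7, 8}
Step 15: union(5, 7) -> already same set; set of 5 now {0, 1, 2, 4, 5, 6, 7, 8}
Step 16: find(2) -> no change; set of 2 is {0, 1, 2, 4, 5, 6, 7, 8}
Set of 2: {0, 1, 2, 4, 5, 6, 7, 8}; 1 is a member.

Answer: yes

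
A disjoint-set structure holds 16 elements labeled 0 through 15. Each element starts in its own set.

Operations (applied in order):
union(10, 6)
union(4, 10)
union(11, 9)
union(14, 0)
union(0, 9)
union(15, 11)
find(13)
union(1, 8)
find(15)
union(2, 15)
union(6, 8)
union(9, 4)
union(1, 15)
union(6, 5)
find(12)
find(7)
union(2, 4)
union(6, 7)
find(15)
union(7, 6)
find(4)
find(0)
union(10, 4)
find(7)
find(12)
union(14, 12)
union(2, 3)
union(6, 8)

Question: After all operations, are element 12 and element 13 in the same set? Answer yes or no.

Answer: no

Derivation:
Step 1: union(10, 6) -> merged; set of 10 now {6, 10}
Step 2: union(4, 10) -> merged; set of 4 now {4, 6, 10}
Step 3: union(11, 9) -> merged; set of 11 now {9, 11}
Step 4: union(14, 0) -> merged; set of 14 now {0, 14}
Step 5: union(0, 9) -> merged; set of 0 now {0, 9, 11, 14}
Step 6: union(15, 11) -> merged; set of 15 now {0, 9, 11, 14, 15}
Step 7: find(13) -> no change; set of 13 is {13}
Step 8: union(1, 8) -> merged; set of 1 now {1, 8}
Step 9: find(15) -> no change; set of 15 is {0, 9, 11, 14, 15}
Step 10: union(2, 15) -> merged; set of 2 now {0, 2, 9, 11, 14, 15}
Step 11: union(6, 8) -> merged; set of 6 now {1, 4, 6, 8, 10}
Step 12: union(9, 4) -> merged; set of 9 now {0, 1, 2, 4, 6, 8, 9, 10, 11, 14, 15}
Step 13: union(1, 15) -> already same set; set of 1 now {0, 1, 2, 4, 6, 8, 9, 10, 11, 14, 15}
Step 14: union(6, 5) -> merged; set of 6 now {0, 1, 2, 4, 5, 6, 8, 9, 10, 11, 14, 15}
Step 15: find(12) -> no change; set of 12 is {12}
Step 16: find(7) -> no change; set of 7 is {7}
Step 17: union(2, 4) -> already same set; set of 2 now {0, 1, 2, 4, 5, 6, 8, 9, 10, 11, 14, 15}
Step 18: union(6, 7) -> merged; set of 6 now {0, 1, 2, 4, 5, 6, 7, 8, 9, 10, 11, 14, 15}
Step 19: find(15) -> no change; set of 15 is {0, 1, 2, 4, 5, 6, 7, 8, 9, 10, 11, 14, 15}
Step 20: union(7, 6) -> already same set; set of 7 now {0, 1, 2, 4, 5, 6, 7, 8, 9, 10, 11, 14, 15}
Step 21: find(4) -> no change; set of 4 is {0, 1, 2, 4, 5, 6, 7, 8, 9, 10, 11, 14, 15}
Step 22: find(0) -> no change; set of 0 is {0, 1, 2, 4, 5, 6, 7, 8, 9, 10, 11, 14, 15}
Step 23: union(10, 4) -> already same set; set of 10 now {0, 1, 2, 4, 5, 6, 7, 8, 9, 10, 11, 14, 15}
Step 24: find(7) -> no change; set of 7 is {0, 1, 2, 4, 5, 6, 7, 8, 9, 10, 11, 14, 15}
Step 25: find(12) -> no change; set of 12 is {12}
Step 26: union(14, 12) -> merged; set of 14 now {0, 1, 2, 4, 5, 6, 7, 8, 9, 10, 11, 12, 14, 15}
Step 27: union(2, 3) -> merged; set of 2 now {0, 1, 2, 3, 4, 5, 6, 7, 8, 9, 10, 11, 12, 14, 15}
Step 28: union(6, 8) -> already same set; set of 6 now {0, 1, 2, 3, 4, 5, 6, 7, 8, 9, 10, 11, 12, 14, 15}
Set of 12: {0, 1, 2, 3, 4, 5, 6, 7, 8, 9, 10, 11, 12, 14, 15}; 13 is not a member.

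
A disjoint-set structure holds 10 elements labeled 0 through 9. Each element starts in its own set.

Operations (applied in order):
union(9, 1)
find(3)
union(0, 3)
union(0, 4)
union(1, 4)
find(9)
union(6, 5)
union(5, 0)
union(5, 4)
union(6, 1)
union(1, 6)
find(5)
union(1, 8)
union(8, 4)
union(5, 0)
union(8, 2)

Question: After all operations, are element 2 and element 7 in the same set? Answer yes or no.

Answer: no

Derivation:
Step 1: union(9, 1) -> merged; set of 9 now {1, 9}
Step 2: find(3) -> no change; set of 3 is {3}
Step 3: union(0, 3) -> merged; set of 0 now {0, 3}
Step 4: union(0, 4) -> merged; set of 0 now {0, 3, 4}
Step 5: union(1, 4) -> merged; set of 1 now {0, 1, 3, 4, 9}
Step 6: find(9) -> no change; set of 9 is {0, 1, 3, 4, 9}
Step 7: union(6, 5) -> merged; set of 6 now {5, 6}
Step 8: union(5, 0) -> merged; set of 5 now {0, 1, 3, 4, 5, 6, 9}
Step 9: union(5, 4) -> already same set; set of 5 now {0, 1, 3, 4, 5, 6, 9}
Step 10: union(6, 1) -> already same set; set of 6 now {0, 1, 3, 4, 5, 6, 9}
Step 11: union(1, 6) -> already same set; set of 1 now {0, 1, 3, 4, 5, 6, 9}
Step 12: find(5) -> no change; set of 5 is {0, 1, 3, 4, 5, 6, 9}
Step 13: union(1, 8) -> merged; set of 1 now {0, 1, 3, 4, 5, 6, 8, 9}
Step 14: union(8, 4) -> already same set; set of 8 now {0, 1, 3, 4, 5, 6, 8, 9}
Step 15: union(5, 0) -> already same set; set of 5 now {0, 1, 3, 4, 5, 6, 8, 9}
Step 16: union(8, 2) -> merged; set of 8 now {0, 1, 2, 3, 4, 5, 6, 8, 9}
Set of 2: {0, 1, 2, 3, 4, 5, 6, 8, 9}; 7 is not a member.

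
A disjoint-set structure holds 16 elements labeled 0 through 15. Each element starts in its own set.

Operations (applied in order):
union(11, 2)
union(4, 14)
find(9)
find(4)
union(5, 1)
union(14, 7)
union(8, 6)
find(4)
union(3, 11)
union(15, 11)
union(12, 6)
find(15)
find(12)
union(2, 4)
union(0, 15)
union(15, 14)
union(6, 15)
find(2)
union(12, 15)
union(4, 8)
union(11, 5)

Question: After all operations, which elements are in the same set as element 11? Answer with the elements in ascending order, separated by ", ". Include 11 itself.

Step 1: union(11, 2) -> merged; set of 11 now {2, 11}
Step 2: union(4, 14) -> merged; set of 4 now {4, 14}
Step 3: find(9) -> no change; set of 9 is {9}
Step 4: find(4) -> no change; set of 4 is {4, 14}
Step 5: union(5, 1) -> merged; set of 5 now {1, 5}
Step 6: union(14, 7) -> merged; set of 14 now {4, 7, 14}
Step 7: union(8, 6) -> merged; set of 8 now {6, 8}
Step 8: find(4) -> no change; set of 4 is {4, 7, 14}
Step 9: union(3, 11) -> merged; set of 3 now {2, 3, 11}
Step 10: union(15, 11) -> merged; set of 15 now {2, 3, 11, 15}
Step 11: union(12, 6) -> merged; set of 12 now {6, 8, 12}
Step 12: find(15) -> no change; set of 15 is {2, 3, 11, 15}
Step 13: find(12) -> no change; set of 12 is {6, 8, 12}
Step 14: union(2, 4) -> merged; set of 2 now {2, 3, 4, 7, 11, 14, 15}
Step 15: union(0, 15) -> merged; set of 0 now {0, 2, 3, 4, 7, 11, 14, 15}
Step 16: union(15, 14) -> already same set; set of 15 now {0, 2, 3, 4, 7, 11, 14, 15}
Step 17: union(6, 15) -> merged; set of 6 now {0, 2, 3, 4, 6, 7, 8, 11, 12, 14, 15}
Step 18: find(2) -> no change; set of 2 is {0, 2, 3, 4, 6, 7, 8, 11, 12, 14, 15}
Step 19: union(12, 15) -> already same set; set of 12 now {0, 2, 3, 4, 6, 7, 8, 11, 12, 14, 15}
Step 20: union(4, 8) -> already same set; set of 4 now {0, 2, 3, 4, 6, 7, 8, 11, 12, 14, 15}
Step 21: union(11, 5) -> merged; set of 11 now {0, 1, 2, 3, 4, 5, 6, 7, 8, 11, 12, 14, 15}
Component of 11: {0, 1, 2, 3, 4, 5, 6, 7, 8, 11, 12, 14, 15}

Answer: 0, 1, 2, 3, 4, 5, 6, 7, 8, 11, 12, 14, 15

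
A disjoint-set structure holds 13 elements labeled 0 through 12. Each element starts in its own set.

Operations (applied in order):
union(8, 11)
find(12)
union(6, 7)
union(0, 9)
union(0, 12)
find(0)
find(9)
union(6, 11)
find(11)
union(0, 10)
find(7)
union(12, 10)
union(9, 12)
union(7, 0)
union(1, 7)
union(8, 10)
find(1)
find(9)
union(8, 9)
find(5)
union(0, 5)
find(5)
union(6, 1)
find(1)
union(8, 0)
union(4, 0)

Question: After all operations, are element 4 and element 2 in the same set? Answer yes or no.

Step 1: union(8, 11) -> merged; set of 8 now {8, 11}
Step 2: find(12) -> no change; set of 12 is {12}
Step 3: union(6, 7) -> merged; set of 6 now {6, 7}
Step 4: union(0, 9) -> merged; set of 0 now {0, 9}
Step 5: union(0, 12) -> merged; set of 0 now {0, 9, 12}
Step 6: find(0) -> no change; set of 0 is {0, 9, 12}
Step 7: find(9) -> no change; set of 9 is {0, 9, 12}
Step 8: union(6, 11) -> merged; set of 6 now {6, 7, 8, 11}
Step 9: find(11) -> no change; set of 11 is {6, 7, 8, 11}
Step 10: union(0, 10) -> merged; set of 0 now {0, 9, 10, 12}
Step 11: find(7) -> no change; set of 7 is {6, 7, 8, 11}
Step 12: union(12, 10) -> already same set; set of 12 now {0, 9, 10, 12}
Step 13: union(9, 12) -> already same set; set of 9 now {0, 9, 10, 12}
Step 14: union(7, 0) -> merged; set of 7 now {0, 6, 7, 8, 9, 10, 11, 12}
Step 15: union(1, 7) -> merged; set of 1 now {0, 1, 6, 7, 8, 9, 10, 11, 12}
Step 16: union(8, 10) -> already same set; set of 8 now {0, 1, 6, 7, 8, 9, 10, 11, 12}
Step 17: find(1) -> no change; set of 1 is {0, 1, 6, 7, 8, 9, 10, 11, 12}
Step 18: find(9) -> no change; set of 9 is {0, 1, 6, 7, 8, 9, 10, 11, 12}
Step 19: union(8, 9) -> already same set; set of 8 now {0, 1, 6, 7, 8, 9, 10, 11, 12}
Step 20: find(5) -> no change; set of 5 is {5}
Step 21: union(0, 5) -> merged; set of 0 now {0, 1, 5, 6, 7, 8, 9, 10, 11, 12}
Step 22: find(5) -> no change; set of 5 is {0, 1, 5, 6, 7, 8, 9, 10, 11, 12}
Step 23: union(6, 1) -> already same set; set of 6 now {0, 1, 5, 6, 7, 8, 9, 10, 11, 12}
Step 24: find(1) -> no change; set of 1 is {0, 1, 5, 6, 7, 8, 9, 10, 11, 12}
Step 25: union(8, 0) -> already same set; set of 8 now {0, 1, 5, 6, 7, 8, 9, 10, 11, 12}
Step 26: union(4, 0) -> merged; set of 4 now {0, 1, 4, 5, 6, 7, 8, 9, 10, 11, 12}
Set of 4: {0, 1, 4, 5, 6, 7, 8, 9, 10, 11, 12}; 2 is not a member.

Answer: no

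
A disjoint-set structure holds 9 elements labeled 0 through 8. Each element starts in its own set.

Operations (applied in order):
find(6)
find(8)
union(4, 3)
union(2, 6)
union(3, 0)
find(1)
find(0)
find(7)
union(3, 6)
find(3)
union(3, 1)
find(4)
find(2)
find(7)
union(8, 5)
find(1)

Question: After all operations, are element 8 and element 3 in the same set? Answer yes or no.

Answer: no

Derivation:
Step 1: find(6) -> no change; set of 6 is {6}
Step 2: find(8) -> no change; set of 8 is {8}
Step 3: union(4, 3) -> merged; set of 4 now {3, 4}
Step 4: union(2, 6) -> merged; set of 2 now {2, 6}
Step 5: union(3, 0) -> merged; set of 3 now {0, 3, 4}
Step 6: find(1) -> no change; set of 1 is {1}
Step 7: find(0) -> no change; set of 0 is {0, 3, 4}
Step 8: find(7) -> no change; set of 7 is {7}
Step 9: union(3, 6) -> merged; set of 3 now {0, 2, 3, 4, 6}
Step 10: find(3) -> no change; set of 3 is {0, 2, 3, 4, 6}
Step 11: union(3, 1) -> merged; set of 3 now {0, 1, 2, 3, 4, 6}
Step 12: find(4) -> no change; set of 4 is {0, 1, 2, 3, 4, 6}
Step 13: find(2) -> no change; set of 2 is {0, 1, 2, 3, 4, 6}
Step 14: find(7) -> no change; set of 7 is {7}
Step 15: union(8, 5) -> merged; set of 8 now {5, 8}
Step 16: find(1) -> no change; set of 1 is {0, 1, 2, 3, 4, 6}
Set of 8: {5, 8}; 3 is not a member.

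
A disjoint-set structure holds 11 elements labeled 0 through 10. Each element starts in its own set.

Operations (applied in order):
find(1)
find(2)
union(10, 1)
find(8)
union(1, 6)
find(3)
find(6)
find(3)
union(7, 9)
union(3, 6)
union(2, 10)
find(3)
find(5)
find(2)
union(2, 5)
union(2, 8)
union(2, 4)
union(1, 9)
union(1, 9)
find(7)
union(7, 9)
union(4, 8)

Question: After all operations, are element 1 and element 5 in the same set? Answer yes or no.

Answer: yes

Derivation:
Step 1: find(1) -> no change; set of 1 is {1}
Step 2: find(2) -> no change; set of 2 is {2}
Step 3: union(10, 1) -> merged; set of 10 now {1, 10}
Step 4: find(8) -> no change; set of 8 is {8}
Step 5: union(1, 6) -> merged; set of 1 now {1, 6, 10}
Step 6: find(3) -> no change; set of 3 is {3}
Step 7: find(6) -> no change; set of 6 is {1, 6, 10}
Step 8: find(3) -> no change; set of 3 is {3}
Step 9: union(7, 9) -> merged; set of 7 now {7, 9}
Step 10: union(3, 6) -> merged; set of 3 now {1, 3, 6, 10}
Step 11: union(2, 10) -> merged; set of 2 now {1, 2, 3, 6, 10}
Step 12: find(3) -> no change; set of 3 is {1, 2, 3, 6, 10}
Step 13: find(5) -> no change; set of 5 is {5}
Step 14: find(2) -> no change; set of 2 is {1, 2, 3, 6, 10}
Step 15: union(2, 5) -> merged; set of 2 now {1, 2, 3, 5, 6, 10}
Step 16: union(2, 8) -> merged; set of 2 now {1, 2, 3, 5, 6, 8, 10}
Step 17: union(2, 4) -> merged; set of 2 now {1, 2, 3, 4, 5, 6, 8, 10}
Step 18: union(1, 9) -> merged; set of 1 now {1, 2, 3, 4, 5, 6, 7, 8, 9, 10}
Step 19: union(1, 9) -> already same set; set of 1 now {1, 2, 3, 4, 5, 6, 7, 8, 9, 10}
Step 20: find(7) -> no change; set of 7 is {1, 2, 3, 4, 5, 6, 7, 8, 9, 10}
Step 21: union(7, 9) -> already same set; set of 7 now {1, 2, 3, 4, 5, 6, 7, 8, 9, 10}
Step 22: union(4, 8) -> already same set; set of 4 now {1, 2, 3, 4, 5, 6, 7, 8, 9, 10}
Set of 1: {1, 2, 3, 4, 5, 6, 7, 8, 9, 10}; 5 is a member.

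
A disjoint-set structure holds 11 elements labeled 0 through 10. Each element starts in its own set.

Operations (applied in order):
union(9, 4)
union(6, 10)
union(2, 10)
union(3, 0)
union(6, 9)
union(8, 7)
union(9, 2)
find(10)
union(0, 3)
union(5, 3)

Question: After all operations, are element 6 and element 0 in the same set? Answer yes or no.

Answer: no

Derivation:
Step 1: union(9, 4) -> merged; set of 9 now {4, 9}
Step 2: union(6, 10) -> merged; set of 6 now {6, 10}
Step 3: union(2, 10) -> merged; set of 2 now {2, 6, 10}
Step 4: union(3, 0) -> merged; set of 3 now {0, 3}
Step 5: union(6, 9) -> merged; set of 6 now {2, 4, 6, 9, 10}
Step 6: union(8, 7) -> merged; set of 8 now {7, 8}
Step 7: union(9, 2) -> already same set; set of 9 now {2, 4, 6, 9, 10}
Step 8: find(10) -> no change; set of 10 is {2, 4, 6, 9, 10}
Step 9: union(0, 3) -> already same set; set of 0 now {0, 3}
Step 10: union(5, 3) -> merged; set of 5 now {0, 3, 5}
Set of 6: {2, 4, 6, 9, 10}; 0 is not a member.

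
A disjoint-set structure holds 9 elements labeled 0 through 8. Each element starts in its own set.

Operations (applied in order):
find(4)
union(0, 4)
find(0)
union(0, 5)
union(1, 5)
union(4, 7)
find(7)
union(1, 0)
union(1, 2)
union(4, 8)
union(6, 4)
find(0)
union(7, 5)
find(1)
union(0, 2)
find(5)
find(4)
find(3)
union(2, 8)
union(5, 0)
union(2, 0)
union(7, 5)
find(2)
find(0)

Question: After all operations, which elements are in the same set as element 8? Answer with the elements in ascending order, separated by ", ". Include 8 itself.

Step 1: find(4) -> no change; set of 4 is {4}
Step 2: union(0, 4) -> merged; set of 0 now {0, 4}
Step 3: find(0) -> no change; set of 0 is {0, 4}
Step 4: union(0, 5) -> merged; set of 0 now {0, 4, 5}
Step 5: union(1, 5) -> merged; set of 1 now {0, 1, 4, 5}
Step 6: union(4, 7) -> merged; set of 4 now {0, 1, 4, 5, 7}
Step 7: find(7) -> no change; set of 7 is {0, 1, 4, 5, 7}
Step 8: union(1, 0) -> already same set; set of 1 now {0, 1, 4, 5, 7}
Step 9: union(1, 2) -> merged; set of 1 now {0, 1, 2, 4, 5, 7}
Step 10: union(4, 8) -> merged; set of 4 now {0, 1, 2, 4, 5, 7, 8}
Step 11: union(6, 4) -> merged; set of 6 now {0, 1, 2, 4, 5, 6, 7, 8}
Step 12: find(0) -> no change; set of 0 is {0, 1, 2, 4, 5, 6, 7, 8}
Step 13: union(7, 5) -> already same set; set of 7 now {0, 1, 2, 4, 5, 6, 7, 8}
Step 14: find(1) -> no change; set of 1 is {0, 1, 2, 4, 5, 6, 7, 8}
Step 15: union(0, 2) -> already same set; set of 0 now {0, 1, 2, 4, 5, 6, 7, 8}
Step 16: find(5) -> no change; set of 5 is {0, 1, 2, 4, 5, 6, 7, 8}
Step 17: find(4) -> no change; set of 4 is {0, 1, 2, 4, 5, 6, 7, 8}
Step 18: find(3) -> no change; set of 3 is {3}
Step 19: union(2, 8) -> already same set; set of 2 now {0, 1, 2, 4, 5, 6, 7, 8}
Step 20: union(5, 0) -> already same set; set of 5 now {0, 1, 2, 4, 5, 6, 7, 8}
Step 21: union(2, 0) -> already same set; set of 2 now {0, 1, 2, 4, 5, 6, 7, 8}
Step 22: union(7, 5) -> already same set; set of 7 now {0, 1, 2, 4, 5, 6, 7, 8}
Step 23: find(2) -> no change; set of 2 is {0, 1, 2, 4, 5, 6, 7, 8}
Step 24: find(0) -> no change; set of 0 is {0, 1, 2, 4, 5, 6, 7, 8}
Component of 8: {0, 1, 2, 4, 5, 6, 7, 8}

Answer: 0, 1, 2, 4, 5, 6, 7, 8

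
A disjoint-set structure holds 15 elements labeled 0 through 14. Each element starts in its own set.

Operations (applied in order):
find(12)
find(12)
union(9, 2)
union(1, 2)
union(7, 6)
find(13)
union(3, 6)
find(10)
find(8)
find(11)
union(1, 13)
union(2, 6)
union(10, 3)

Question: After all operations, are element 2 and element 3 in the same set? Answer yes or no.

Answer: yes

Derivation:
Step 1: find(12) -> no change; set of 12 is {12}
Step 2: find(12) -> no change; set of 12 is {12}
Step 3: union(9, 2) -> merged; set of 9 now {2, 9}
Step 4: union(1, 2) -> merged; set of 1 now {1, 2, 9}
Step 5: union(7, 6) -> merged; set of 7 now {6, 7}
Step 6: find(13) -> no change; set of 13 is {13}
Step 7: union(3, 6) -> merged; set of 3 now {3, 6, 7}
Step 8: find(10) -> no change; set of 10 is {10}
Step 9: find(8) -> no change; set of 8 is {8}
Step 10: find(11) -> no change; set of 11 is {11}
Step 11: union(1, 13) -> merged; set of 1 now {1, 2, 9, 13}
Step 12: union(2, 6) -> merged; set of 2 now {1, 2, 3, 6, 7, 9, 13}
Step 13: union(10, 3) -> merged; set of 10 now {1, 2, 3, 6, 7, 9, 10, 13}
Set of 2: {1, 2, 3, 6, 7, 9, 10, 13}; 3 is a member.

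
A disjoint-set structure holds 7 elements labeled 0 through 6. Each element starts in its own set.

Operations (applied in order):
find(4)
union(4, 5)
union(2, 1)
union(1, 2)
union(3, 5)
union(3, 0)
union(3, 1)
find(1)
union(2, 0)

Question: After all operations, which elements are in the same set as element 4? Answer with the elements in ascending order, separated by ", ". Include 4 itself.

Step 1: find(4) -> no change; set of 4 is {4}
Step 2: union(4, 5) -> merged; set of 4 now {4, 5}
Step 3: union(2, 1) -> merged; set of 2 now {1, 2}
Step 4: union(1, 2) -> already same set; set of 1 now {1, 2}
Step 5: union(3, 5) -> merged; set of 3 now {3, 4, 5}
Step 6: union(3, 0) -> merged; set of 3 now {0, 3, 4, 5}
Step 7: union(3, 1) -> merged; set of 3 now {0, 1, 2, 3, 4, 5}
Step 8: find(1) -> no change; set of 1 is {0, 1, 2, 3, 4, 5}
Step 9: union(2, 0) -> already same set; set of 2 now {0, 1, 2, 3, 4, 5}
Component of 4: {0, 1, 2, 3, 4, 5}

Answer: 0, 1, 2, 3, 4, 5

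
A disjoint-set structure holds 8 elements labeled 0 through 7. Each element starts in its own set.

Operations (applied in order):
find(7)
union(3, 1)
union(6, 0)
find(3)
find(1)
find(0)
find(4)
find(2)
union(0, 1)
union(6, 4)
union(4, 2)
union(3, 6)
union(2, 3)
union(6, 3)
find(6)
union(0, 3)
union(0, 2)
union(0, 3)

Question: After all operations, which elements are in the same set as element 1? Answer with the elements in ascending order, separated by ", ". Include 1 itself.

Step 1: find(7) -> no change; set of 7 is {7}
Step 2: union(3, 1) -> merged; set of 3 now {1, 3}
Step 3: union(6, 0) -> merged; set of 6 now {0, 6}
Step 4: find(3) -> no change; set of 3 is {1, 3}
Step 5: find(1) -> no change; set of 1 is {1, 3}
Step 6: find(0) -> no change; set of 0 is {0, 6}
Step 7: find(4) -> no change; set of 4 is {4}
Step 8: find(2) -> no change; set of 2 is {2}
Step 9: union(0, 1) -> merged; set of 0 now {0, 1, 3, 6}
Step 10: union(6, 4) -> merged; set of 6 now {0, 1, 3, 4, 6}
Step 11: union(4, 2) -> merged; set of 4 now {0, 1, 2, 3, 4, 6}
Step 12: union(3, 6) -> already same set; set of 3 now {0, 1, 2, 3, 4, 6}
Step 13: union(2, 3) -> already same set; set of 2 now {0, 1, 2, 3, 4, 6}
Step 14: union(6, 3) -> already same set; set of 6 now {0, 1, 2, 3, 4, 6}
Step 15: find(6) -> no change; set of 6 is {0, 1, 2, 3, 4, 6}
Step 16: union(0, 3) -> already same set; set of 0 now {0, 1, 2, 3, 4, 6}
Step 17: union(0, 2) -> already same set; set of 0 now {0, 1, 2, 3, 4, 6}
Step 18: union(0, 3) -> already same set; set of 0 now {0, 1, 2, 3, 4, 6}
Component of 1: {0, 1, 2, 3, 4, 6}

Answer: 0, 1, 2, 3, 4, 6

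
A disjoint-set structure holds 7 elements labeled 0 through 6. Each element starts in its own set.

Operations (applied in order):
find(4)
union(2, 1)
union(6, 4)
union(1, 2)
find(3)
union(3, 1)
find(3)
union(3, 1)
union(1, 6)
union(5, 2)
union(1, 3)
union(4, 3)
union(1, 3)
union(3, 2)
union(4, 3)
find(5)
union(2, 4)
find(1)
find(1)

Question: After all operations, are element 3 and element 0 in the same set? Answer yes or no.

Step 1: find(4) -> no change; set of 4 is {4}
Step 2: union(2, 1) -> merged; set of 2 now {1, 2}
Step 3: union(6, 4) -> merged; set of 6 now {4, 6}
Step 4: union(1, 2) -> already same set; set of 1 now {1, 2}
Step 5: find(3) -> no change; set of 3 is {3}
Step 6: union(3, 1) -> merged; set of 3 now {1, 2, 3}
Step 7: find(3) -> no change; set of 3 is {1, 2, 3}
Step 8: union(3, 1) -> already same set; set of 3 now {1, 2, 3}
Step 9: union(1, 6) -> merged; set of 1 now {1, 2, 3, 4, 6}
Step 10: union(5, 2) -> merged; set of 5 now {1, 2, 3, 4, 5, 6}
Step 11: union(1, 3) -> already same set; set of 1 now {1, 2, 3, 4, 5, 6}
Step 12: union(4, 3) -> already same set; set of 4 now {1, 2, 3, 4, 5, 6}
Step 13: union(1, 3) -> already same set; set of 1 now {1, 2, 3, 4, 5, 6}
Step 14: union(3, 2) -> already same set; set of 3 now {1, 2, 3, 4, 5, 6}
Step 15: union(4, 3) -> already same set; set of 4 now {1, 2, 3, 4, 5, 6}
Step 16: find(5) -> no change; set of 5 is {1, 2, 3, 4, 5, 6}
Step 17: union(2, 4) -> already same set; set of 2 now {1, 2, 3, 4, 5, 6}
Step 18: find(1) -> no change; set of 1 is {1, 2, 3, 4, 5, 6}
Step 19: find(1) -> no change; set of 1 is {1, 2, 3, 4, 5, 6}
Set of 3: {1, 2, 3, 4, 5, 6}; 0 is not a member.

Answer: no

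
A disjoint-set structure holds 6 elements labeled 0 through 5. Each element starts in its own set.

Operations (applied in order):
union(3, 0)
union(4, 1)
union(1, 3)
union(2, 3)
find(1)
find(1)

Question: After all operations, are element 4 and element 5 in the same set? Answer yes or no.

Step 1: union(3, 0) -> merged; set of 3 now {0, 3}
Step 2: union(4, 1) -> merged; set of 4 now {1, 4}
Step 3: union(1, 3) -> merged; set of 1 now {0, 1, 3, 4}
Step 4: union(2, 3) -> merged; set of 2 now {0, 1, 2, 3, 4}
Step 5: find(1) -> no change; set of 1 is {0, 1, 2, 3, 4}
Step 6: find(1) -> no change; set of 1 is {0, 1, 2, 3, 4}
Set of 4: {0, 1, 2, 3, 4}; 5 is not a member.

Answer: no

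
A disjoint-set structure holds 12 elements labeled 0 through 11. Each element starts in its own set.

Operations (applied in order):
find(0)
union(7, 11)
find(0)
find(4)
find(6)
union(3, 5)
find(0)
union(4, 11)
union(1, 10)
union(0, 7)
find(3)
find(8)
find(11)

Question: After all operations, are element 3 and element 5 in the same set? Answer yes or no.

Step 1: find(0) -> no change; set of 0 is {0}
Step 2: union(7, 11) -> merged; set of 7 now {7, 11}
Step 3: find(0) -> no change; set of 0 is {0}
Step 4: find(4) -> no change; set of 4 is {4}
Step 5: find(6) -> no change; set of 6 is {6}
Step 6: union(3, 5) -> merged; set of 3 now {3, 5}
Step 7: find(0) -> no change; set of 0 is {0}
Step 8: union(4, 11) -> merged; set of 4 now {4, 7, 11}
Step 9: union(1, 10) -> merged; set of 1 now {1, 10}
Step 10: union(0, 7) -> merged; set of 0 now {0, 4, 7, 11}
Step 11: find(3) -> no change; set of 3 is {3, 5}
Step 12: find(8) -> no change; set of 8 is {8}
Step 13: find(11) -> no change; set of 11 is {0, 4, 7, 11}
Set of 3: {3, 5}; 5 is a member.

Answer: yes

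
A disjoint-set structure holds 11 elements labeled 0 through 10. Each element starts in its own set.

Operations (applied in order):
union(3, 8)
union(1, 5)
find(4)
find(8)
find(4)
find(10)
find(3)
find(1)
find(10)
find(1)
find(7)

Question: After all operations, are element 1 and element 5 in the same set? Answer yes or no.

Step 1: union(3, 8) -> merged; set of 3 now {3, 8}
Step 2: union(1, 5) -> merged; set of 1 now {1, 5}
Step 3: find(4) -> no change; set of 4 is {4}
Step 4: find(8) -> no change; set of 8 is {3, 8}
Step 5: find(4) -> no change; set of 4 is {4}
Step 6: find(10) -> no change; set of 10 is {10}
Step 7: find(3) -> no change; set of 3 is {3, 8}
Step 8: find(1) -> no change; set of 1 is {1, 5}
Step 9: find(10) -> no change; set of 10 is {10}
Step 10: find(1) -> no change; set of 1 is {1, 5}
Step 11: find(7) -> no change; set of 7 is {7}
Set of 1: {1, 5}; 5 is a member.

Answer: yes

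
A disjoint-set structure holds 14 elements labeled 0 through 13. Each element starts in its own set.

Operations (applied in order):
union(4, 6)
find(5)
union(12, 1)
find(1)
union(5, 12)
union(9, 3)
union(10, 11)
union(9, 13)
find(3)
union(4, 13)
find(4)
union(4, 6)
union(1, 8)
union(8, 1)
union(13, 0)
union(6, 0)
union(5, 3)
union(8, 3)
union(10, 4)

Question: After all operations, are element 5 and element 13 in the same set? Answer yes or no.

Step 1: union(4, 6) -> merged; set of 4 now {4, 6}
Step 2: find(5) -> no change; set of 5 is {5}
Step 3: union(12, 1) -> merged; set of 12 now {1, 12}
Step 4: find(1) -> no change; set of 1 is {1, 12}
Step 5: union(5, 12) -> merged; set of 5 now {1, 5, 12}
Step 6: union(9, 3) -> merged; set of 9 now {3, 9}
Step 7: union(10, 11) -> merged; set of 10 now {10, 11}
Step 8: union(9, 13) -> merged; set of 9 now {3, 9, 13}
Step 9: find(3) -> no change; set of 3 is {3, 9, 13}
Step 10: union(4, 13) -> merged; set of 4 now {3, 4, 6, 9, 13}
Step 11: find(4) -> no change; set of 4 is {3, 4, 6, 9, 13}
Step 12: union(4, 6) -> already same set; set of 4 now {3, 4, 6, 9, 13}
Step 13: union(1, 8) -> merged; set of 1 now {1, 5, 8, 12}
Step 14: union(8, 1) -> already same set; set of 8 now {1, 5, 8, 12}
Step 15: union(13, 0) -> merged; set of 13 now {0, 3, 4, 6, 9, 13}
Step 16: union(6, 0) -> already same set; set of 6 now {0, 3, 4, 6, 9, 13}
Step 17: union(5, 3) -> merged; set of 5 now {0, 1, 3, 4, 5, 6, 8, 9, 12, 13}
Step 18: union(8, 3) -> already same set; set of 8 now {0, 1, 3, 4, 5, 6, 8, 9, 12, 13}
Step 19: union(10, 4) -> merged; set of 10 now {0, 1, 3, 4, 5, 6, 8, 9, 10, 11, 12, 13}
Set of 5: {0, 1, 3, 4, 5, 6, 8, 9, 10, 11, 12, 13}; 13 is a member.

Answer: yes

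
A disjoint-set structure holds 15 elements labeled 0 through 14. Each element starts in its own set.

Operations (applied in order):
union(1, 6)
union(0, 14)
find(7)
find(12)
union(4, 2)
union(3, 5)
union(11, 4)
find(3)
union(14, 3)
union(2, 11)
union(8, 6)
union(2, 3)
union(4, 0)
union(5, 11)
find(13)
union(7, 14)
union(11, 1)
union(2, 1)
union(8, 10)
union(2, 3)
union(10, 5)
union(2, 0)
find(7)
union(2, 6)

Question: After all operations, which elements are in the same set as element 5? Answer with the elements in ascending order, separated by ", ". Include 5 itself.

Answer: 0, 1, 2, 3, 4, 5, 6, 7, 8, 10, 11, 14

Derivation:
Step 1: union(1, 6) -> merged; set of 1 now {1, 6}
Step 2: union(0, 14) -> merged; set of 0 now {0, 14}
Step 3: find(7) -> no change; set of 7 is {7}
Step 4: find(12) -> no change; set of 12 is {12}
Step 5: union(4, 2) -> merged; set of 4 now {2, 4}
Step 6: union(3, 5) -> merged; set of 3 now {3, 5}
Step 7: union(11, 4) -> merged; set of 11 now {2, 4, 11}
Step 8: find(3) -> no change; set of 3 is {3, 5}
Step 9: union(14, 3) -> merged; set of 14 now {0, 3, 5, 14}
Step 10: union(2, 11) -> already same set; set of 2 now {2, 4, 11}
Step 11: union(8, 6) -> merged; set of 8 now {1, 6, 8}
Step 12: union(2, 3) -> merged; set of 2 now {0, 2, 3, 4, 5, 11, 14}
Step 13: union(4, 0) -> already same set; set of 4 now {0, 2, 3, 4, 5, 11, 14}
Step 14: union(5, 11) -> already same set; set of 5 now {0, 2, 3, 4, 5, 11, 14}
Step 15: find(13) -> no change; set of 13 is {13}
Step 16: union(7, 14) -> merged; set of 7 now {0, 2, 3, 4, 5, 7, 11, 14}
Step 17: union(11, 1) -> merged; set of 11 now {0, 1, 2, 3, 4, 5, 6, 7, 8, 11, 14}
Step 18: union(2, 1) -> already same set; set of 2 now {0, 1, 2, 3, 4, 5, 6, 7, 8, 11, 14}
Step 19: union(8, 10) -> merged; set of 8 now {0, 1, 2, 3, 4, 5, 6, 7, 8, 10, 11, 14}
Step 20: union(2, 3) -> already same set; set of 2 now {0, 1, 2, 3, 4, 5, 6, 7, 8, 10, 11, 14}
Step 21: union(10, 5) -> already same set; set of 10 now {0, 1, 2, 3, 4, 5, 6, 7, 8, 10, 11, 14}
Step 22: union(2, 0) -> already same set; set of 2 now {0, 1, 2, 3, 4, 5, 6, 7, 8, 10, 11, 14}
Step 23: find(7) -> no change; set of 7 is {0, 1, 2, 3, 4, 5, 6, 7, 8, 10, 11, 14}
Step 24: union(2, 6) -> already same set; set of 2 now {0, 1, 2, 3, 4, 5, 6, 7, 8, 10, 11, 14}
Component of 5: {0, 1, 2, 3, 4, 5, 6, 7, 8, 10, 11, 14}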